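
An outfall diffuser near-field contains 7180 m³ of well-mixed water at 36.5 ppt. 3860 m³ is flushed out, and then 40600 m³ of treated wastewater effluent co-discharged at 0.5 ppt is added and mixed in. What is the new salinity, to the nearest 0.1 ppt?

3.2 ppt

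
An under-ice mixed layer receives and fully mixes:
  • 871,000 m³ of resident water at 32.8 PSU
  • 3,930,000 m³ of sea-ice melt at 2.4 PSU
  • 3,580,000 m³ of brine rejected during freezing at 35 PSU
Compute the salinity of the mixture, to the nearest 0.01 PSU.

Mass of salt is conserved:
salt = 871,000×32.8 + 3,930,000×2.4 + 3,580,000×35 = 28,568,800 + 9,432,000 + 125,300,000 = 163,300,800
volume = 871,000 + 3,930,000 + 3,580,000 = 8,381,000 m³
S = 163,300,800 / 8,381,000 = 19.4846 PSU

19.48 PSU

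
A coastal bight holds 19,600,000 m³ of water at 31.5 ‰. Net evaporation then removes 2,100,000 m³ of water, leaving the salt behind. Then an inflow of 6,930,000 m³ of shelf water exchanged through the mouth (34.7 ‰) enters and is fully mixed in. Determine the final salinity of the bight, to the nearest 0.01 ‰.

After evaporation: salt = 19,600,000×31.5 = 617,400,000; volume = 19,600,000 − 2,100,000 = 17,500,000 m³
After mixing: salt = 617,400,000 + 6,930,000×34.7 = 857,871,000; volume = 17,500,000 + 6,930,000 = 24,430,000 m³
S = 857,871,000 / 24,430,000 = 35.1155 ‰

35.12 ‰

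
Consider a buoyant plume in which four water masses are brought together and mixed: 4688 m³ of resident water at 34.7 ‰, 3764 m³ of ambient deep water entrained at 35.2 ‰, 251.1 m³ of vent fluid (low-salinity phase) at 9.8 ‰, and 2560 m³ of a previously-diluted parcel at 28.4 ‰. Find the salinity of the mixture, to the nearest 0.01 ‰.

32.88 ‰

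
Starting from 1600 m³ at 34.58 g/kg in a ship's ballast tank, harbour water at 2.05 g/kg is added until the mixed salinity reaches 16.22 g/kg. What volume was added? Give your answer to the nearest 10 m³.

2070 m³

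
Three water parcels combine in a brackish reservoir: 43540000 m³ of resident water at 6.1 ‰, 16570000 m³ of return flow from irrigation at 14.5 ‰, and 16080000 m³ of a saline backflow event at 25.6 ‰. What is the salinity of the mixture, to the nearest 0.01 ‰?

Mass of salt is conserved:
salt = 43,540,000×6.1 + 16,570,000×14.5 + 16,080,000×25.6 = 265,594,000 + 240,265,000 + 411,648,000 = 917,507,000
volume = 43,540,000 + 16,570,000 + 16,080,000 = 76,190,000 m³
S = 917,507,000 / 76,190,000 = 12.0424 ‰

12.04 ‰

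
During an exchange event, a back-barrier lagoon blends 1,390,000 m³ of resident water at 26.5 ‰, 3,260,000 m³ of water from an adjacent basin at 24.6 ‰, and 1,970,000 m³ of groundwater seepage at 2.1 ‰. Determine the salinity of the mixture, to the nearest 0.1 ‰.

Weighted by volume,
salt = 1,390,000×26.5 + 3,260,000×24.6 + 1,970,000×2.1 = 36,835,000 + 80,196,000 + 4,137,000 = 121,168,000
volume = 1,390,000 + 3,260,000 + 1,970,000 = 6,620,000 m³
S = 121,168,000 / 6,620,000 = 18.303 ‰

18.3 ‰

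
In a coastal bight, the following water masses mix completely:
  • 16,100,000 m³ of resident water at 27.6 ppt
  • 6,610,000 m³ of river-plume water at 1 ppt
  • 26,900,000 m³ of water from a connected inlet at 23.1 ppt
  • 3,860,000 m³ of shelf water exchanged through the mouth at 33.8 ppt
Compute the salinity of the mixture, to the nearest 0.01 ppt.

22.50 ppt

Salt balance:
salt = 16,100,000×27.6 + 6,610,000×1 + 26,900,000×23.1 + 3,860,000×33.8 = 444,360,000 + 6,610,000 + 621,390,000 + 130,468,000 = 1,202,828,000
volume = 16,100,000 + 6,610,000 + 26,900,000 + 3,860,000 = 53,470,000 m³
S = 1,202,828,000 / 53,470,000 = 22.4954 ppt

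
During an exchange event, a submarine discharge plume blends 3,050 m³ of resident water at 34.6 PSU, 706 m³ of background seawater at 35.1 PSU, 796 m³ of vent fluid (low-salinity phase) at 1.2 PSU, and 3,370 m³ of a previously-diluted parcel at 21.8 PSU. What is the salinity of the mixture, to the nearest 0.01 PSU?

Conserving salt mass:
salt = 3,050×34.6 + 706×35.1 + 796×1.2 + 3,370×21.8 = 105,530 + 24,780.6 + 955.2 + 73,466 = 204,731.8
volume = 3,050 + 706 + 796 + 3,370 = 7,922 m³
S = 204,731.8 / 7,922 = 25.8434 PSU

25.84 PSU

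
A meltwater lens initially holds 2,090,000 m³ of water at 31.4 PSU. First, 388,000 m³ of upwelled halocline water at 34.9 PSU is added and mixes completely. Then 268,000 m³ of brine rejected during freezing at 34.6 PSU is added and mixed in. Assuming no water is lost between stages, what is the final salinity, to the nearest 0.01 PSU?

32.21 PSU

By conservation of dissolved salt,
Initial salt = 2,090,000×31.4 = 65,626,000
After stage 1: salt = 65,626,000 + 388,000×34.9 = 79,167,200; volume = 2,478,000 m³; S = 31.948 PSU
After stage 2: salt = 79,167,200 + 268,000×34.6 = 88,440,000; volume = 2,746,000 m³
S = 88,440,000 / 2,746,000 = 32.2068 PSU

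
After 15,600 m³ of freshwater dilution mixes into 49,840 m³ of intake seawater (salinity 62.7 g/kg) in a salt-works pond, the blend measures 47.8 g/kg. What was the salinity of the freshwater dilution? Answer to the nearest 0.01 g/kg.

0.20 g/kg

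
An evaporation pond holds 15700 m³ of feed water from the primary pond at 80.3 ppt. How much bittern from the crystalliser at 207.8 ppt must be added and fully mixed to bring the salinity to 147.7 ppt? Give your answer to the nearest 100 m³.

Salt balance: 15,700×80.3 + V×207.8 = (15,700+V)×147.7
1,260,710 + 207.8V = 2,318,890 + 147.7V
1,058,180 = 60.1V
V = 17,606.99 m³

17600 m³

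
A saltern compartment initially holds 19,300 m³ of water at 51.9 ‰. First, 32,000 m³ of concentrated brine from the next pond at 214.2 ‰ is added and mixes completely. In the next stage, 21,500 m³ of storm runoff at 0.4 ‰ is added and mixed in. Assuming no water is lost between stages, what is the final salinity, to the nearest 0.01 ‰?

By conservation of dissolved salt,
Initial salt = 19,300×51.9 = 1,001,670
After stage 1: salt = 1,001,670 + 32,000×214.2 = 7,856,070; volume = 51,300 m³; S = 153.14 ‰
After stage 2: salt = 7,856,070 + 21,500×0.4 = 7,864,670; volume = 72,800 m³
S = 7,864,670 / 72,800 = 108.0312 ‰

108.03 ‰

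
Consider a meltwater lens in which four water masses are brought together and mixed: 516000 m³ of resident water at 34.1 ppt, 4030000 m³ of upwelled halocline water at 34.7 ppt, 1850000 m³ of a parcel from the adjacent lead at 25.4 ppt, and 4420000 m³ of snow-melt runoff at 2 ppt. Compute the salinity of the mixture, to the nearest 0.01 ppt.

Salt balance:
salt = 516,000×34.1 + 4,030,000×34.7 + 1,850,000×25.4 + 4,420,000×2 = 17,595,600 + 139,841,000 + 46,990,000 + 8,840,000 = 213,266,600
volume = 516,000 + 4,030,000 + 1,850,000 + 4,420,000 = 10,816,000 m³
S = 213,266,600 / 10,816,000 = 19.7177 ppt

19.72 ppt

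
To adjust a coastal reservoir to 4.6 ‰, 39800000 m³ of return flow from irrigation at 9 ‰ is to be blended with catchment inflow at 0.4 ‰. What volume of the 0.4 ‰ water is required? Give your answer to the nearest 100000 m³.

41700000 m³

Salt balance: 39,800,000×9 + V×0.4 = (39,800,000+V)×4.6
358,200,000 + 0.4V = 183,080,000 + 4.6V
175,120,000 = 4.2V
V = 41,695,238.1 m³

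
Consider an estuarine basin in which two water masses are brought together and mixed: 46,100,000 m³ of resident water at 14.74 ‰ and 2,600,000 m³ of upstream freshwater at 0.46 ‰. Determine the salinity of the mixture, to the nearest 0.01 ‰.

13.98 ‰

By conservation of dissolved salt,
salt = 46,100,000×14.74 + 2,600,000×0.46 = 679,514,000 + 1,196,000 = 680,710,000
volume = 46,100,000 + 2,600,000 = 48,700,000 m³
S = 680,710,000 / 48,700,000 = 13.9776 ‰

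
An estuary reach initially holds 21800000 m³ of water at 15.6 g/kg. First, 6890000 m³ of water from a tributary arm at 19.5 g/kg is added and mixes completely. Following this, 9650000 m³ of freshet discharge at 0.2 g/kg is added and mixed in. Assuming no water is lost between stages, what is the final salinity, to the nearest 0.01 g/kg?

Conserving salt mass:
Initial salt = 21,800,000×15.6 = 340,080,000
After stage 1: salt = 340,080,000 + 6,890,000×19.5 = 474,435,000; volume = 28,690,000 m³; S = 16.537 g/kg
After stage 2: salt = 474,435,000 + 9,650,000×0.2 = 476,365,000; volume = 38,340,000 m³
S = 476,365,000 / 38,340,000 = 12.4248 g/kg

12.42 g/kg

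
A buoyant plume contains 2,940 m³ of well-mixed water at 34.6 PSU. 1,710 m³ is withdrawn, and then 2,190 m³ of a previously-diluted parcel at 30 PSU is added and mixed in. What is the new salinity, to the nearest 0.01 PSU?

Remaining after removal: 1,230 m³ at 34.6 PSU (salt = 42,558)
After addition: salt = 42,558 + 2,190×30 = 108,258; volume = 3,420 m³
S = 108,258 / 3,420 = 31.6544 PSU

31.65 PSU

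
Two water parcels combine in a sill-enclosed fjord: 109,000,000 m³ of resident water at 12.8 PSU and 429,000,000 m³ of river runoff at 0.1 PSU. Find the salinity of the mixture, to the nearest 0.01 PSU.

2.67 PSU

Total salt / total volume:
salt = 109,000,000×12.8 + 429,000,000×0.1 = 1,395,200,000 + 42,900,000 = 1,438,100,000
volume = 109,000,000 + 429,000,000 = 538,000,000 m³
S = 1,438,100,000 / 538,000,000 = 2.673 PSU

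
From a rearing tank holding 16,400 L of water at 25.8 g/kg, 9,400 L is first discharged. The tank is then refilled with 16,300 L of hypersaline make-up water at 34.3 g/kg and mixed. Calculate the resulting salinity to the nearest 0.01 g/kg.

Remaining after removal: 7,000 L at 25.8 g/kg (salt = 180,600)
After addition: salt = 180,600 + 16,300×34.3 = 739,690; volume = 23,300 L
S = 739,690 / 23,300 = 31.7464 g/kg

31.75 g/kg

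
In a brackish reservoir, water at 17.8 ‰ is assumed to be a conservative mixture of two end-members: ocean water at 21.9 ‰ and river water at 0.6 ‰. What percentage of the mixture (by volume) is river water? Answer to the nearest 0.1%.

19.2%

Let f be the freshwater fraction. Salt balance per unit volume:
f×0.6 + (1−f)×21.9 = 17.8
f = (21.9 − 17.8) / (21.9 − 0.6) = 4.1/21.3 = 0.1925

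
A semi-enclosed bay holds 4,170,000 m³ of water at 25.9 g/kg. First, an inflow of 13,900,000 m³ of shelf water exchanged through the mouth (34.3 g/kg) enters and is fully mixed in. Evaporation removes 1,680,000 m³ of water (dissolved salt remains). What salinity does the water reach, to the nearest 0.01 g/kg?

35.68 g/kg

After mixing: salt = 4,170,000×25.9 + 13,900,000×34.3 = 584,773,000; volume = 18,070,000 m³
After evaporation: salt unchanged = 584,773,000; volume = 18,070,000 − 1,680,000 = 16,390,000 m³
S = 584,773,000 / 16,390,000 = 35.6786 g/kg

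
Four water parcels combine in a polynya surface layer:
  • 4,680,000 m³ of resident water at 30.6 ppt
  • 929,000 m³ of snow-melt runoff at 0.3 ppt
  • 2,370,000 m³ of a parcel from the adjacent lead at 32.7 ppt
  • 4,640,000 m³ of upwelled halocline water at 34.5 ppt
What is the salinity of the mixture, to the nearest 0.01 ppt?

30.20 ppt

Conserving salt mass:
salt = 4,680,000×30.6 + 929,000×0.3 + 2,370,000×32.7 + 4,640,000×34.5 = 143,208,000 + 278,700 + 77,499,000 + 160,080,000 = 381,065,700
volume = 4,680,000 + 929,000 + 2,370,000 + 4,640,000 = 12,619,000 m³
S = 381,065,700 / 12,619,000 = 30.1978 ppt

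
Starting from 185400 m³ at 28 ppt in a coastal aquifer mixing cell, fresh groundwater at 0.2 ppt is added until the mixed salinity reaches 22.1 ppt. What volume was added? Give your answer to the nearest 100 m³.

Salt balance: 185,400×28 + V×0.2 = (185,400+V)×22.1
5,191,200 + 0.2V = 4,097,340 + 22.1V
1,093,860 = 21.9V
V = 49,947.95 m³

49900 m³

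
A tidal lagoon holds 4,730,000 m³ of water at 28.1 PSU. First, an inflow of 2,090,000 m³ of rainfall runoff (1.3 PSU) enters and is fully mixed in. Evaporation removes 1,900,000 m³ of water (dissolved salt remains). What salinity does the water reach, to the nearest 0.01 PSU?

27.57 PSU

After mixing: salt = 4,730,000×28.1 + 2,090,000×1.3 = 135,630,000; volume = 6,820,000 m³
After evaporation: salt unchanged = 135,630,000; volume = 6,820,000 − 1,900,000 = 4,920,000 m³
S = 135,630,000 / 4,920,000 = 27.5671 PSU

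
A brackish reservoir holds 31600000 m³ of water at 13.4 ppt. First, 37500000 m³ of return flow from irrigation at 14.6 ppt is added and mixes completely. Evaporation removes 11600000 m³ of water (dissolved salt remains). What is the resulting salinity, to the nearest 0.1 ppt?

16.9 ppt

After mixing: salt = 31,600,000×13.4 + 37,500,000×14.6 = 970,940,000; volume = 69,100,000 m³
After evaporation: salt unchanged = 970,940,000; volume = 69,100,000 − 11,600,000 = 57,500,000 m³
S = 970,940,000 / 57,500,000 = 16.8859 ppt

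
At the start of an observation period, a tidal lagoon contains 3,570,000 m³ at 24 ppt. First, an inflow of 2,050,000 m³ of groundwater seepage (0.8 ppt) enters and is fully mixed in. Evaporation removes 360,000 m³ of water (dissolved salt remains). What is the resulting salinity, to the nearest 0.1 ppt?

16.6 ppt

After mixing: salt = 3,570,000×24 + 2,050,000×0.8 = 87,320,000; volume = 5,620,000 m³
After evaporation: salt unchanged = 87,320,000; volume = 5,620,000 − 360,000 = 5,260,000 m³
S = 87,320,000 / 5,260,000 = 16.6008 ppt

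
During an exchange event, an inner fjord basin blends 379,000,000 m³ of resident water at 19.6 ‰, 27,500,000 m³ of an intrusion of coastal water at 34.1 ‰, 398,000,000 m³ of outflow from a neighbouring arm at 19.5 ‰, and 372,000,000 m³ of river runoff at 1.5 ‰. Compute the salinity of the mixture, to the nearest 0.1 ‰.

Conserving salt mass:
salt = 379,000,000×19.6 + 27,500,000×34.1 + 398,000,000×19.5 + 372,000,000×1.5 = 7,428,400,000 + 937,750,000 + 7,761,000,000 + 558,000,000 = 16,685,150,000
volume = 379,000,000 + 27,500,000 + 398,000,000 + 372,000,000 = 1,176,500,000 m³
S = 16,685,150,000 / 1,176,500,000 = 14.182 ‰

14.2 ‰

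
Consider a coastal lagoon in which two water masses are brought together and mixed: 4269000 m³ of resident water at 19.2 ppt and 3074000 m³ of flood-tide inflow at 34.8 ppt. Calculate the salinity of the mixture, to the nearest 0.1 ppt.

25.7 ppt

Mass of salt is conserved:
salt = 4,269,000×19.2 + 3,074,000×34.8 = 81,964,800 + 106,975,200 = 188,940,000
volume = 4,269,000 + 3,074,000 = 7,343,000 m³
S = 188,940,000 / 7,343,000 = 25.731 ppt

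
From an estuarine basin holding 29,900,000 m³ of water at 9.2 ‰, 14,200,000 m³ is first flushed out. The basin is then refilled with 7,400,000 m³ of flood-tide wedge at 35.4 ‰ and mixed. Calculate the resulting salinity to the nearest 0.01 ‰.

Remaining after removal: 15,700,000 m³ at 9.2 ‰ (salt = 144,440,000)
After addition: salt = 144,440,000 + 7,400,000×35.4 = 406,400,000; volume = 23,100,000 m³
S = 406,400,000 / 23,100,000 = 17.5931 ‰

17.59 ‰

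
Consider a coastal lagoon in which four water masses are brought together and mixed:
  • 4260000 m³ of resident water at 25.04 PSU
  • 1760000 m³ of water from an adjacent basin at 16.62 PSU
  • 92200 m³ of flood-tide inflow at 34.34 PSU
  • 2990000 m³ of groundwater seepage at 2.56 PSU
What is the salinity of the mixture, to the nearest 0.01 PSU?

Mass of salt is conserved:
salt = 4,260,000×25.04 + 1,760,000×16.62 + 92,200×34.34 + 2,990,000×2.56 = 106,670,400 + 29,251,200 + 3,166,148 + 7,654,400 = 146,742,148
volume = 4,260,000 + 1,760,000 + 92,200 + 2,990,000 = 9,102,200 m³
S = 146,742,148 / 9,102,200 = 16.1216 PSU

16.12 PSU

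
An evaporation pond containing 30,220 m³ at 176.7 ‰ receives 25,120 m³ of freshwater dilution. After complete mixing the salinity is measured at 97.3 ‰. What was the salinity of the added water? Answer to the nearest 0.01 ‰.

Salt balance: 30,220×176.7 + 25,120×S = 55,340×97.3
5,339,874 + 25,120·S = 5,384,582
S = (5,384,582 − 5,339,874) / 25,120 = 1.7798 ‰

1.78 ‰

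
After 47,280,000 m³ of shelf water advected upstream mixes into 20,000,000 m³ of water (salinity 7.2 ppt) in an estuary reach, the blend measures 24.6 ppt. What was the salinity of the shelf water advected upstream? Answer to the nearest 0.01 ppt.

Salt balance: 20,000,000×7.2 + 47,280,000×S = 67,280,000×24.6
144,000,000 + 47,280,000·S = 1,655,088,000
S = (1,655,088,000 − 144,000,000) / 47,280,000 = 31.9604 ppt

31.96 ppt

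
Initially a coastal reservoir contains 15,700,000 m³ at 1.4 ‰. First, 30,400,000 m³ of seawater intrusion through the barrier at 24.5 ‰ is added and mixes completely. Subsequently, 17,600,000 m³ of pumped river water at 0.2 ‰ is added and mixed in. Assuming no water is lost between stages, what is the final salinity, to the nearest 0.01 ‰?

12.09 ‰

Weighted by volume,
Initial salt = 15,700,000×1.4 = 21,980,000
After stage 1: salt = 21,980,000 + 30,400,000×24.5 = 766,780,000; volume = 46,100,000 m³; S = 16.633 ‰
After stage 2: salt = 766,780,000 + 17,600,000×0.2 = 770,300,000; volume = 63,700,000 m³
S = 770,300,000 / 63,700,000 = 12.0926 ‰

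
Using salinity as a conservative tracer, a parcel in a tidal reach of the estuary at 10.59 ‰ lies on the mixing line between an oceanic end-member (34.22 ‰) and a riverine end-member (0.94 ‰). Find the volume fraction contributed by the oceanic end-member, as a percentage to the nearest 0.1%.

Let g be the oceanic fraction. Salt balance per unit volume:
g×34.22 + (1−g)×0.94 = 10.59
g = (10.59 − 0.94) / (34.22 − 0.94) = 9.65/33.28 = 0.29

29.0%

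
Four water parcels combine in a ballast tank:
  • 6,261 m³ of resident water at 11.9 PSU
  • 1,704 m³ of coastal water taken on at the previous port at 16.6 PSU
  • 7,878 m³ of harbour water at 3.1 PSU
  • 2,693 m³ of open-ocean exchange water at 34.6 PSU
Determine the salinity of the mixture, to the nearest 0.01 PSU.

Conserving salt mass:
salt = 6,261×11.9 + 1,704×16.6 + 7,878×3.1 + 2,693×34.6 = 74,505.9 + 28,286.4 + 24,421.8 + 93,177.8 = 220,391.9
volume = 6,261 + 1,704 + 7,878 + 2,693 = 18,536 m³
S = 220,391.9 / 18,536 = 11.8899 PSU

11.89 PSU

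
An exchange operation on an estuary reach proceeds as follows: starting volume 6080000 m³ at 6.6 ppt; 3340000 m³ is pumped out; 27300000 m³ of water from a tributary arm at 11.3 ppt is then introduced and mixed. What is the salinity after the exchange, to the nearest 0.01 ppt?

Remaining after removal: 2,740,000 m³ at 6.6 ppt (salt = 18,084,000)
After addition: salt = 18,084,000 + 27,300,000×11.3 = 326,574,000; volume = 30,040,000 m³
S = 326,574,000 / 30,040,000 = 10.8713 ppt

10.87 ppt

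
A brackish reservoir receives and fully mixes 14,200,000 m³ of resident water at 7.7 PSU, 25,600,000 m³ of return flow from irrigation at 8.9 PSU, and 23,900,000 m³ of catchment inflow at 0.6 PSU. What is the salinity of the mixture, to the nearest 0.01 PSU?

Total salt / total volume:
salt = 14,200,000×7.7 + 25,600,000×8.9 + 23,900,000×0.6 = 109,340,000 + 227,840,000 + 14,340,000 = 351,520,000
volume = 14,200,000 + 25,600,000 + 23,900,000 = 63,700,000 m³
S = 351,520,000 / 63,700,000 = 5.5184 PSU

5.52 PSU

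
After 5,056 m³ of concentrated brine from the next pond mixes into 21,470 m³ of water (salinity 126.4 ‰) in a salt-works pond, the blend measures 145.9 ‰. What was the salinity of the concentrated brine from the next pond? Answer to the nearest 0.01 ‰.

228.71 ‰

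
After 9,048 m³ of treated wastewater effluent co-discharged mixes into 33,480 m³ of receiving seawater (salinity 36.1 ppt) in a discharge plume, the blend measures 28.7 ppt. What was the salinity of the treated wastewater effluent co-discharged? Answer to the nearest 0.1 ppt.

Salt balance: 33,480×36.1 + 9,048×S = 42,528×28.7
1,208,628 + 9,048·S = 1,220,553.6
S = (1,220,553.6 − 1,208,628) / 9,048 = 1.318 ppt

1.3 ppt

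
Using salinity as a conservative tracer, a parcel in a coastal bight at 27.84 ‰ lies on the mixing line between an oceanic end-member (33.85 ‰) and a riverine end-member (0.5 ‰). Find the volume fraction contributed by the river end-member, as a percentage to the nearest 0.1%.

18.0%

Let f be the freshwater fraction. Salt balance per unit volume:
f×0.5 + (1−f)×33.85 = 27.84
f = (33.85 − 27.84) / (33.85 − 0.5) = 6.01/33.35 = 0.1802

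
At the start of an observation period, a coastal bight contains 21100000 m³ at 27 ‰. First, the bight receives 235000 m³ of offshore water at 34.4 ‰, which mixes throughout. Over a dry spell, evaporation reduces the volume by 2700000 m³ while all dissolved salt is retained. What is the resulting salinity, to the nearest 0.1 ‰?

31.0 ‰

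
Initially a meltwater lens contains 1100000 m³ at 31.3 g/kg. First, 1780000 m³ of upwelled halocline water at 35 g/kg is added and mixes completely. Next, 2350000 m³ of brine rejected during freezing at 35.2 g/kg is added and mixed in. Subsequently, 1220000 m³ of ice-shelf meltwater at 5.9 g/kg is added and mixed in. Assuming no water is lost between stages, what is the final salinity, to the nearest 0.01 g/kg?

By conservation of dissolved salt,
Initial salt = 1,100,000×31.3 = 34,430,000
After stage 1: salt = 34,430,000 + 1,780,000×35 = 96,730,000; volume = 2,880,000 m³; S = 33.587 g/kg
After stage 2: salt = 96,730,000 + 2,350,000×35.2 = 179,450,000; volume = 5,230,000 m³; S = 34.312 g/kg
After stage 3: salt = 179,450,000 + 1,220,000×5.9 = 186,648,000; volume = 6,450,000 m³
S = 186,648,000 / 6,450,000 = 28.9377 g/kg

28.94 g/kg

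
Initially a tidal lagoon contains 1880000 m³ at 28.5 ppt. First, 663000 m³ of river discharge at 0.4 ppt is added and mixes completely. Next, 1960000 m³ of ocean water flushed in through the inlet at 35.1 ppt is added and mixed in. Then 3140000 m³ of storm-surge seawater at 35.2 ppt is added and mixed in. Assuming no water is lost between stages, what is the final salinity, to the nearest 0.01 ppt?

30.51 ppt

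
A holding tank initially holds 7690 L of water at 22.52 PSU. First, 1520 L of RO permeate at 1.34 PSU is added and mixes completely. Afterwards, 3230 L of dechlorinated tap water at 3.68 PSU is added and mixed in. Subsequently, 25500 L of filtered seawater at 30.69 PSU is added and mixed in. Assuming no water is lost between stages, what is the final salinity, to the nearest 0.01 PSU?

Mass of salt is conserved:
Initial salt = 7,690×22.52 = 173,178.8
After stage 1: salt = 173,178.8 + 1,520×1.34 = 175,215.6; volume = 9,210 L; S = 19.024 PSU
After stage 2: salt = 175,215.6 + 3,230×3.68 = 187,102; volume = 12,440 L; S = 15.04 PSU
After stage 3: salt = 187,102 + 25,500×30.69 = 969,697; volume = 37,940 L
S = 969,697 / 37,940 = 25.5587 PSU

25.56 PSU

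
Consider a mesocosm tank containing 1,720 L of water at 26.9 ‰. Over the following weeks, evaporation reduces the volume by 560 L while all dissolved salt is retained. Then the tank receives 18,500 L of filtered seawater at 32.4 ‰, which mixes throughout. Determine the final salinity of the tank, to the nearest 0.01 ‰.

32.84 ‰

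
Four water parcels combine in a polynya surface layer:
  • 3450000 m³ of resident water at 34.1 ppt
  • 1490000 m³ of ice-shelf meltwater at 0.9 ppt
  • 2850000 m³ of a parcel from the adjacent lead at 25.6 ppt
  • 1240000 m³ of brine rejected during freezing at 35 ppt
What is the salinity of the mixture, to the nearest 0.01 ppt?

26.06 ppt

By conservation of dissolved salt,
salt = 3,450,000×34.1 + 1,490,000×0.9 + 2,850,000×25.6 + 1,240,000×35 = 117,645,000 + 1,341,000 + 72,960,000 + 43,400,000 = 235,346,000
volume = 3,450,000 + 1,490,000 + 2,850,000 + 1,240,000 = 9,030,000 m³
S = 235,346,000 / 9,030,000 = 26.0627 ppt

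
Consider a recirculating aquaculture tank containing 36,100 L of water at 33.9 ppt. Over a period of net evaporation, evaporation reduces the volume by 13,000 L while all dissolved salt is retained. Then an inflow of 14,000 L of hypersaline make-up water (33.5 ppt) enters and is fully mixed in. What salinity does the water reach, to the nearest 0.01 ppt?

After evaporation: salt = 36,100×33.9 = 1,223,790; volume = 36,100 − 13,000 = 23,100 L
After mixing: salt = 1,223,790 + 14,000×33.5 = 1,692,790; volume = 23,100 + 14,000 = 37,100 L
S = 1,692,790 / 37,100 = 45.6278 ppt

45.63 ppt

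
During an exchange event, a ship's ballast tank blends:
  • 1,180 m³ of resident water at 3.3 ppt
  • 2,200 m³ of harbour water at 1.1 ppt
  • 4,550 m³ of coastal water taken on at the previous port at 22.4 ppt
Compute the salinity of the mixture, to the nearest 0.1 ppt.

By conservation of dissolved salt,
salt = 1,180×3.3 + 2,200×1.1 + 4,550×22.4 = 3,894 + 2,420 + 101,920 = 108,234
volume = 1,180 + 2,200 + 4,550 = 7,930 m³
S = 108,234 / 7,930 = 13.649 ppt

13.6 ppt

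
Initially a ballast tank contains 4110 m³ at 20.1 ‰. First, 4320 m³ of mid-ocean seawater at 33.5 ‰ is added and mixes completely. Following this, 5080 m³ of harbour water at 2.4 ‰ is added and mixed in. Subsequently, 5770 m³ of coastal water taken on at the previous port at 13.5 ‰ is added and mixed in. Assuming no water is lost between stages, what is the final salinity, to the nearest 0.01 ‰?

16.46 ‰

Total salt / total volume:
Initial salt = 4,110×20.1 = 82,611
After stage 1: salt = 82,611 + 4,320×33.5 = 227,331; volume = 8,430 m³; S = 26.967 ‰
After stage 2: salt = 227,331 + 5,080×2.4 = 239,523; volume = 13,510 m³; S = 17.729 ‰
After stage 3: salt = 239,523 + 5,770×13.5 = 317,418; volume = 19,280 m³
S = 317,418 / 19,280 = 16.4636 ‰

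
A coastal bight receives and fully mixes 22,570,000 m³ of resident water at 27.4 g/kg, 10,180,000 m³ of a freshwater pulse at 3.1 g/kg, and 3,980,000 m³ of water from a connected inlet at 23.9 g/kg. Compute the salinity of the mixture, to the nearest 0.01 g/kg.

20.29 g/kg

Total salt / total volume:
salt = 22,570,000×27.4 + 10,180,000×3.1 + 3,980,000×23.9 = 618,418,000 + 31,558,000 + 95,122,000 = 745,098,000
volume = 22,570,000 + 10,180,000 + 3,980,000 = 36,730,000 m³
S = 745,098,000 / 36,730,000 = 20.2858 g/kg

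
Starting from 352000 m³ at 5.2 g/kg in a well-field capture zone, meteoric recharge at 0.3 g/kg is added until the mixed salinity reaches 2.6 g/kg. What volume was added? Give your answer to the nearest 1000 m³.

Salt balance: 352,000×5.2 + V×0.3 = (352,000+V)×2.6
1,830,400 + 0.3V = 915,200 + 2.6V
915,200 = 2.3V
V = 397,913.04 m³

398000 m³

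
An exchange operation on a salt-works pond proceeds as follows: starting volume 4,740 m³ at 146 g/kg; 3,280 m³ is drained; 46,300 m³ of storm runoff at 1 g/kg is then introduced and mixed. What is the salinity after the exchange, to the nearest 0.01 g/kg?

5.43 g/kg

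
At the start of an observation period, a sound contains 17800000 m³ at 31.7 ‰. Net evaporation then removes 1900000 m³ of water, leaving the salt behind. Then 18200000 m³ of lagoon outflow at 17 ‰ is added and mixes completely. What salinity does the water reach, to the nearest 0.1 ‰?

After evaporation: salt = 17,800,000×31.7 = 564,260,000; volume = 17,800,000 − 1,900,000 = 15,900,000 m³
After mixing: salt = 564,260,000 + 18,200,000×17 = 873,660,000; volume = 15,900,000 + 18,200,000 = 34,100,000 m³
S = 873,660,000 / 34,100,000 = 25.6205 ‰

25.6 ‰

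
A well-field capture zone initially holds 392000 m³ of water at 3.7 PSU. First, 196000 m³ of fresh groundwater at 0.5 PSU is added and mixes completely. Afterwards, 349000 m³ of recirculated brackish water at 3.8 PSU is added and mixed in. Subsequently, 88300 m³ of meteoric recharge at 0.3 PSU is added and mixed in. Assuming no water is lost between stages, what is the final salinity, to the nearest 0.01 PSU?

2.83 PSU

Conserving salt mass:
Initial salt = 392,000×3.7 = 1,450,400
After stage 1: salt = 1,450,400 + 196,000×0.5 = 1,548,400; volume = 588,000 m³; S = 2.633 PSU
After stage 2: salt = 1,548,400 + 349,000×3.8 = 2,874,600; volume = 937,000 m³; S = 3.068 PSU
After stage 3: salt = 2,874,600 + 88,300×0.3 = 2,901,090; volume = 1,025,300 m³
S = 2,901,090 / 1,025,300 = 2.8295 PSU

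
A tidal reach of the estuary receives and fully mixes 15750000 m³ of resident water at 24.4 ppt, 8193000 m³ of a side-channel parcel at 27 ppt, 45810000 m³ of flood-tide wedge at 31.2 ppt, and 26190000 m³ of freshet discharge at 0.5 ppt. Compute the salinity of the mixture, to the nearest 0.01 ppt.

21.34 ppt

By conservation of dissolved salt,
salt = 15,750,000×24.4 + 8,193,000×27 + 45,810,000×31.2 + 26,190,000×0.5 = 384,300,000 + 221,211,000 + 1,429,272,000 + 13,095,000 = 2,047,878,000
volume = 15,750,000 + 8,193,000 + 45,810,000 + 26,190,000 = 95,943,000 m³
S = 2,047,878,000 / 95,943,000 = 21.3447 ppt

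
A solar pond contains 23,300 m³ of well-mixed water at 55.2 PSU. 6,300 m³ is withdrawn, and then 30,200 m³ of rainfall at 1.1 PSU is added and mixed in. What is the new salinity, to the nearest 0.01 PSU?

20.59 PSU

Remaining after removal: 17,000 m³ at 55.2 PSU (salt = 938,400)
After addition: salt = 938,400 + 30,200×1.1 = 971,620; volume = 47,200 m³
S = 971,620 / 47,200 = 20.5852 PSU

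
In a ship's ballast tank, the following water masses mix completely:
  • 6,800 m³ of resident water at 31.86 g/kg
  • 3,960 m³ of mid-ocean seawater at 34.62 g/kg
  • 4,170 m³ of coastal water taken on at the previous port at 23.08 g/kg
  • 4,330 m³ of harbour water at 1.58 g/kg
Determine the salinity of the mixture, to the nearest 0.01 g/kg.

23.72 g/kg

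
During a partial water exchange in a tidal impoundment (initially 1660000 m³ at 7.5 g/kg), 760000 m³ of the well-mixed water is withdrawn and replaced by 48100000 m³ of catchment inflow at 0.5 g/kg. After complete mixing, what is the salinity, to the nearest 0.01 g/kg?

Remaining after removal: 900,000 m³ at 7.5 g/kg (salt = 6,750,000)
After addition: salt = 6,750,000 + 48,100,000×0.5 = 30,800,000; volume = 49,000,000 m³
S = 30,800,000 / 49,000,000 = 0.6286 g/kg

0.63 g/kg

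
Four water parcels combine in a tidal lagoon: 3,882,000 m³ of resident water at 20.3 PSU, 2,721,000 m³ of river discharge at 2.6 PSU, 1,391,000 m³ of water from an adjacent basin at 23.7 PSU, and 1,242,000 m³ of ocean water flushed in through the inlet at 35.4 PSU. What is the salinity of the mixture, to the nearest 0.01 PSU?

17.63 PSU

Conserving salt mass:
salt = 3,882,000×20.3 + 2,721,000×2.6 + 1,391,000×23.7 + 1,242,000×35.4 = 78,804,600 + 7,074,600 + 32,966,700 + 43,966,800 = 162,812,700
volume = 3,882,000 + 2,721,000 + 1,391,000 + 1,242,000 = 9,236,000 m³
S = 162,812,700 / 9,236,000 = 17.6281 PSU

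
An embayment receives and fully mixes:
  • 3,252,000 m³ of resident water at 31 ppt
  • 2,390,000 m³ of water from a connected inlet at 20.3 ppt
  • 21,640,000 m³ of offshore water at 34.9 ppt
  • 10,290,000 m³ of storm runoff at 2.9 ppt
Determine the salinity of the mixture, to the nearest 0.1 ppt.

24.9 ppt

By conservation of dissolved salt,
salt = 3,252,000×31 + 2,390,000×20.3 + 21,640,000×34.9 + 10,290,000×2.9 = 100,812,000 + 48,517,000 + 755,236,000 + 29,841,000 = 934,406,000
volume = 3,252,000 + 2,390,000 + 21,640,000 + 10,290,000 = 37,572,000 m³
S = 934,406,000 / 37,572,000 = 24.87 ppt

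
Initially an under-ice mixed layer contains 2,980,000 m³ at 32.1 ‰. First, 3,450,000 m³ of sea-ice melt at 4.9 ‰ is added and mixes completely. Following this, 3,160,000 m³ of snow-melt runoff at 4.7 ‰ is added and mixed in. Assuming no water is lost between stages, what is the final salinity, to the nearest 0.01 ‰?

13.29 ‰

Weighted by volume,
Initial salt = 2,980,000×32.1 = 95,658,000
After stage 1: salt = 95,658,000 + 3,450,000×4.9 = 112,563,000; volume = 6,430,000 m³; S = 17.506 ‰
After stage 2: salt = 112,563,000 + 3,160,000×4.7 = 127,415,000; volume = 9,590,000 m³
S = 127,415,000 / 9,590,000 = 13.2862 ‰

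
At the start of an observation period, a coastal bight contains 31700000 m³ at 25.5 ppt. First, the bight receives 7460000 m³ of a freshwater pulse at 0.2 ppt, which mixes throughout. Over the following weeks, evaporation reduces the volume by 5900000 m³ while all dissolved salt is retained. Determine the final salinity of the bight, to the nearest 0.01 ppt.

After mixing: salt = 31,700,000×25.5 + 7,460,000×0.2 = 809,842,000; volume = 39,160,000 m³
After evaporation: salt unchanged = 809,842,000; volume = 39,160,000 − 5,900,000 = 33,260,000 m³
S = 809,842,000 / 33,260,000 = 24.3488 ppt

24.35 ppt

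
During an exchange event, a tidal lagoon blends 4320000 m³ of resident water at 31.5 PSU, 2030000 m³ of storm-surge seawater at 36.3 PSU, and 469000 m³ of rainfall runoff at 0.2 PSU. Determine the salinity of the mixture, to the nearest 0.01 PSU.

Weighted by volume,
salt = 4,320,000×31.5 + 2,030,000×36.3 + 469,000×0.2 = 136,080,000 + 73,689,000 + 93,800 = 209,862,800
volume = 4,320,000 + 2,030,000 + 469,000 = 6,819,000 m³
S = 209,862,800 / 6,819,000 = 30.7762 PSU

30.78 PSU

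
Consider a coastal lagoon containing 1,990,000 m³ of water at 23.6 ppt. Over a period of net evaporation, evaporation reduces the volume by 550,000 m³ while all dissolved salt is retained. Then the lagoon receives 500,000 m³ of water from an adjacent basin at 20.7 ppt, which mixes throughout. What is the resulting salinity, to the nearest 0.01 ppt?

29.54 ppt

After evaporation: salt = 1,990,000×23.6 = 46,964,000; volume = 1,990,000 − 550,000 = 1,440,000 m³
After mixing: salt = 46,964,000 + 500,000×20.7 = 57,314,000; volume = 1,440,000 + 500,000 = 1,940,000 m³
S = 57,314,000 / 1,940,000 = 29.5433 ppt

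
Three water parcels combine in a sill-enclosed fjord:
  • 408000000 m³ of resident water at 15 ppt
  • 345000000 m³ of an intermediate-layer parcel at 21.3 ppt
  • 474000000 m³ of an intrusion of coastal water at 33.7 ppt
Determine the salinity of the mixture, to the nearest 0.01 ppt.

Weighted by volume,
salt = 408,000,000×15 + 345,000,000×21.3 + 474,000,000×33.7 = 6,120,000,000 + 7,348,500,000 + 15,973,800,000 = 29,442,300,000
volume = 408,000,000 + 345,000,000 + 474,000,000 = 1,227,000,000 m³
S = 29,442,300,000 / 1,227,000,000 = 23.9954 ppt

24.00 ppt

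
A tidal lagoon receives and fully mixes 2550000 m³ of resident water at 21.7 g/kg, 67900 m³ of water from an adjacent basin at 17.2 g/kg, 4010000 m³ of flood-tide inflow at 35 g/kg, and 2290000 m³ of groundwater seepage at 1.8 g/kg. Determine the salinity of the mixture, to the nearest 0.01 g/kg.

Salt balance:
salt = 2,550,000×21.7 + 67,900×17.2 + 4,010,000×35 + 2,290,000×1.8 = 55,335,000 + 1,167,880 + 140,350,000 + 4,122,000 = 200,974,880
volume = 2,550,000 + 67,900 + 4,010,000 + 2,290,000 = 8,917,900 m³
S = 200,974,880 / 8,917,900 = 22.5361 g/kg

22.54 g/kg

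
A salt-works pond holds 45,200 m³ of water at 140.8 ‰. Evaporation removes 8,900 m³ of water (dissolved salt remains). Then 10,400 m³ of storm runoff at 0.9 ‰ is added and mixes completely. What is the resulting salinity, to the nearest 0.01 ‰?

After evaporation: salt = 45,200×140.8 = 6,364,160; volume = 45,200 − 8,900 = 36,300 m³
After mixing: salt = 6,364,160 + 10,400×0.9 = 6,373,520; volume = 36,300 + 10,400 = 46,700 m³
S = 6,373,520 / 46,700 = 136.4779 ‰

136.48 ‰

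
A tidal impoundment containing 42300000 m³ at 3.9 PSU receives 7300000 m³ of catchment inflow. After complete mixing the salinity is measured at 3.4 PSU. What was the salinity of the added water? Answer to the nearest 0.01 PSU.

0.50 PSU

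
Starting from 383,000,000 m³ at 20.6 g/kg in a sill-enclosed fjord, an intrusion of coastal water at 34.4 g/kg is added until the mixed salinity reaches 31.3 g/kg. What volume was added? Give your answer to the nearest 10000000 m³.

1320000000 m³

Salt balance: 383,000,000×20.6 + V×34.4 = (383,000,000+V)×31.3
7,889,800,000 + 34.4V = 11,987,900,000 + 31.3V
4,098,100,000 = 3.1V
V = 1,321,967,741.94 m³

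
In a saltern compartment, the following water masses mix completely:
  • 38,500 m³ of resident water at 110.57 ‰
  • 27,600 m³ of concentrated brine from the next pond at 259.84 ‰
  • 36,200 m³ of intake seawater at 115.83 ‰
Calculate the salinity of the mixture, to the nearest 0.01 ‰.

152.70 ‰

Salt balance:
salt = 38,500×110.57 + 27,600×259.84 + 36,200×115.83 = 4,256,945 + 7,171,584 + 4,193,046 = 15,621,575
volume = 38,500 + 27,600 + 36,200 = 102,300 m³
S = 15,621,575 / 102,300 = 152.7036 ‰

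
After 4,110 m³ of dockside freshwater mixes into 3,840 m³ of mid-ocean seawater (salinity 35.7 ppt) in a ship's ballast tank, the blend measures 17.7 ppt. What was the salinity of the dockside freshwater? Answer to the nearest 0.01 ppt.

Salt balance: 3,840×35.7 + 4,110×S = 7,950×17.7
137,088 + 4,110·S = 140,715
S = (140,715 − 137,088) / 4,110 = 0.8825 ppt

0.88 ppt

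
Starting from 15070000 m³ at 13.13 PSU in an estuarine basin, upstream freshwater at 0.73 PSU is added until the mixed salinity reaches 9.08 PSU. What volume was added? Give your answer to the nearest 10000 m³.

7310000 m³

Salt balance: 15,070,000×13.13 + V×0.73 = (15,070,000+V)×9.08
197,869,100 + 0.73V = 136,835,600 + 9.08V
61,033,500 = 8.35V
V = 7,309,401.2 m³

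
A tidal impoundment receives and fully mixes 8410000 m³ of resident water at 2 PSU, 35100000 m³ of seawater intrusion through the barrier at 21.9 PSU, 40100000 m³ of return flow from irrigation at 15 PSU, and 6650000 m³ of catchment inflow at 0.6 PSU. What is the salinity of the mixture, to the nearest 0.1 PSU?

15.4 PSU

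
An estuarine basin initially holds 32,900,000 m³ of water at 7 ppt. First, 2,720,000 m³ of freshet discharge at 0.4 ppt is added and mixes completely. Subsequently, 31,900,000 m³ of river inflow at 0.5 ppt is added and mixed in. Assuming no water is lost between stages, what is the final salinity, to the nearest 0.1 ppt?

Mass of salt is conserved:
Initial salt = 32,900,000×7 = 230,300,000
After stage 1: salt = 230,300,000 + 2,720,000×0.4 = 231,388,000; volume = 35,620,000 m³; S = 6.496 ppt
After stage 2: salt = 231,388,000 + 31,900,000×0.5 = 247,338,000; volume = 67,520,000 m³
S = 247,338,000 / 67,520,000 = 3.6632 ppt

3.7 ppt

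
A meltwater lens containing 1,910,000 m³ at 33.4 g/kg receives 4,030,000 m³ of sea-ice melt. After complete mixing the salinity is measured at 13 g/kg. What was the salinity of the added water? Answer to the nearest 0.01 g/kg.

Salt balance: 1,910,000×33.4 + 4,030,000×S = 5,940,000×13
63,794,000 + 4,030,000·S = 77,220,000
S = (77,220,000 − 63,794,000) / 4,030,000 = 3.3315 g/kg

3.33 g/kg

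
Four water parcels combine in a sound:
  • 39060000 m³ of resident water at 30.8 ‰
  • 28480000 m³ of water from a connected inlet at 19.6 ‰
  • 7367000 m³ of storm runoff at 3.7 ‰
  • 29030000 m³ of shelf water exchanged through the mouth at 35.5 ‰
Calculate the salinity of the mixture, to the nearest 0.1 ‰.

27.1 ‰

Conserving salt mass:
salt = 39,060,000×30.8 + 28,480,000×19.6 + 7,367,000×3.7 + 29,030,000×35.5 = 1,203,048,000 + 558,208,000 + 27,257,900 + 1,030,565,000 = 2,819,078,900
volume = 39,060,000 + 28,480,000 + 7,367,000 + 29,030,000 = 103,937,000 m³
S = 2,819,078,900 / 103,937,000 = 27.123 ‰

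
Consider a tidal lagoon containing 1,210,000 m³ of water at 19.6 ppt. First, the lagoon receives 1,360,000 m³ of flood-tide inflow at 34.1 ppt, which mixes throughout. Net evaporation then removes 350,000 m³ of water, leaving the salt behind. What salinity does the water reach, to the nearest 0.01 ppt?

31.57 ppt

After mixing: salt = 1,210,000×19.6 + 1,360,000×34.1 = 70,092,000; volume = 2,570,000 m³
After evaporation: salt unchanged = 70,092,000; volume = 2,570,000 − 350,000 = 2,220,000 m³
S = 70,092,000 / 2,220,000 = 31.573 ppt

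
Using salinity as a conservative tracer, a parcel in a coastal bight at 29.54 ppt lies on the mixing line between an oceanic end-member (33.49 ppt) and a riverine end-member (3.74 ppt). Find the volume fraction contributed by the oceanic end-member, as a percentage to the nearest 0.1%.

86.7%

Let g be the oceanic fraction. Salt balance per unit volume:
g×33.49 + (1−g)×3.74 = 29.54
g = (29.54 − 3.74) / (33.49 − 3.74) = 25.8/29.75 = 0.8672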